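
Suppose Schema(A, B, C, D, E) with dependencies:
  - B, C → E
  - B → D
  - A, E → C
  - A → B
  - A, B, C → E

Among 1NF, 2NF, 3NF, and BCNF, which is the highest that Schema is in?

Candidate keys: {A, C}, {A, E}. Prime attributes: {A, C, E}.
B, C → E breaks BCNF: {B, C}⁺ = {B, C, D, E}, so {B, C} is not a superkey.
B → D determines the non-prime attribute {D} from a non-superkey — 3NF is violated.
Since {A} ⊂ {A, C} and {A}⁺ ⊇ {B, D} with {B, D} non-prime, there is a partial dependency; 2NF fails.

1NF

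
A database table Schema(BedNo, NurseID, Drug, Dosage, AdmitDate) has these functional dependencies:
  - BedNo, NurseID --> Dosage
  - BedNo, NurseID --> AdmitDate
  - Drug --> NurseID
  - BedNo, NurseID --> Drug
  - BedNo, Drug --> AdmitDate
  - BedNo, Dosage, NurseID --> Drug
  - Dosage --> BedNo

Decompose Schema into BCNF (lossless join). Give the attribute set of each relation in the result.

Candidate keys of the original relation: {BedNo, Drug}, {BedNo, NurseID}, {Dosage, Drug}, {Dosage, NurseID}.
{AdmitDate, BedNo, Dosage, Drug, NurseID}: {Drug} determines {Drug, NurseID} here but is not a superkey — split on Drug --> NurseID, giving {Drug, NurseID} and {AdmitDate, BedNo, Dosage, Drug}.
{Drug, NurseID} has no BCNF violation.
{AdmitDate, BedNo, Dosage, Drug}: {Dosage} determines {BedNo, Dosage} here but is not a superkey — split on Dosage --> BedNo, giving {BedNo, Dosage} and {AdmitDate, Dosage, Drug}.
{BedNo, Dosage} has no BCNF violation.
{AdmitDate, Dosage, Drug} has no BCNF violation.

{AdmitDate, Dosage, Drug}; {BedNo, Dosage}; {Drug, NurseID}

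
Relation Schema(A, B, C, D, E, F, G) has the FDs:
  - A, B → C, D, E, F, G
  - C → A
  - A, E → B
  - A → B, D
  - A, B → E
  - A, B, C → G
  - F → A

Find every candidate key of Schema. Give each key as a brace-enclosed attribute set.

{A}, {C}, {F}

{A}⁺ = {A, B, C, D, E, F, G}, which is every attribute, so {A} is a candidate key.
{C}⁺ = {A, B, C, D, E, F, G}, which is every attribute, so {C} is a candidate key.
{F}⁺ = {A, B, C, D, E, F, G}, which is every attribute, so {F} is a candidate key.
No proper subset of any of these is a key, and no other minimal superkey exists.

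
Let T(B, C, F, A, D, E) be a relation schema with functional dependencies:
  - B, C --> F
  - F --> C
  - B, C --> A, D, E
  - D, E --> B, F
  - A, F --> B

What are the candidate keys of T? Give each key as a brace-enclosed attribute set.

{A, F}⁺ = {A, B, C, D, E, F}, which is every attribute, so {A, F} is a candidate key.
{B, C}⁺ = {A, B, C, D, E, F}, which is every attribute, so {B, C} is a candidate key.
{B, F}⁺ = {A, B, C, D, E, F}, which is every attribute, so {B, F} is a candidate key.
{D, E}⁺ = {A, B, C, D, E, F}, which is every attribute, so {D, E} is a candidate key.
These are minimal and exhaustive — every other superkey contains one of them.

{A, F}, {B, C}, {B, F}, {D, E}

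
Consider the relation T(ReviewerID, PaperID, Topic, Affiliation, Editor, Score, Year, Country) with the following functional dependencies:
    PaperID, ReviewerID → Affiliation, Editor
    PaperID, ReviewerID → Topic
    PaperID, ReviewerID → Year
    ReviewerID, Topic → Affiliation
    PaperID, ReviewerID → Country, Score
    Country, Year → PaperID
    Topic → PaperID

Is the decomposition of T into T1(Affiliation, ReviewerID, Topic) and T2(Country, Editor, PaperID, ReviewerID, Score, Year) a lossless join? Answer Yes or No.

The shared attributes are {ReviewerID} and {ReviewerID}⁺ = {ReviewerID}.
Neither T1 nor T2 is contained in that closure, so the decomposition is lossy.

No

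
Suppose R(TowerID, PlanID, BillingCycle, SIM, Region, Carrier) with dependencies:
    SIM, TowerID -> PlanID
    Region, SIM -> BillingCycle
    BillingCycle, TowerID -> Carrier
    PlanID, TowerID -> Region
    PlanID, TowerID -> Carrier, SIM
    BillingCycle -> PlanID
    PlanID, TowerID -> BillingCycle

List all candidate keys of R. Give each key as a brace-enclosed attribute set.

{BillingCycle, TowerID}, {PlanID, TowerID}, {SIM, TowerID}

Attributes never on any right-hand side: {TowerID} — every candidate key must contain it.
{BillingCycle, TowerID}⁺ = {BillingCycle, Carrier, PlanID, Region, SIM, TowerID}, which is every attribute, so {BillingCycle, TowerID} is a candidate key.
{PlanID, TowerID}⁺ = {BillingCycle, Carrier, PlanID, Region, SIM, TowerID}, which is every attribute, so {PlanID, TowerID} is a candidate key.
{SIM, TowerID}⁺ = {BillingCycle, Carrier, PlanID, Region, SIM, TowerID}, which is every attribute, so {SIM, TowerID} is a candidate key.
Any other superkey properly contains one of these, so there are no further candidate keys.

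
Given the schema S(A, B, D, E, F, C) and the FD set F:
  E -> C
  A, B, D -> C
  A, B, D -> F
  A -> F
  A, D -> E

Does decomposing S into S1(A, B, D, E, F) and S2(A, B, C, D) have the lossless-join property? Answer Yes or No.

The shared attributes are {A, B, D} and {A, B, D}⁺ = {A, B, C, D, E, F}.
This includes all of S1, so the common attributes are a superkey of S1 — the join is lossless.

Yes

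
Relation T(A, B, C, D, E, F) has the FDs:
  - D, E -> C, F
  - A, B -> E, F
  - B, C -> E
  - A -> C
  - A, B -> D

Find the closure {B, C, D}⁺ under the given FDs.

{B, C, D, E, F}

Start with {B, C, D}.
B, C -> E applies; add {E} → now {B, C, D, E}.
D, E -> C, F applies; add {F} → now {B, C, D, E, F}.
No further FD applies.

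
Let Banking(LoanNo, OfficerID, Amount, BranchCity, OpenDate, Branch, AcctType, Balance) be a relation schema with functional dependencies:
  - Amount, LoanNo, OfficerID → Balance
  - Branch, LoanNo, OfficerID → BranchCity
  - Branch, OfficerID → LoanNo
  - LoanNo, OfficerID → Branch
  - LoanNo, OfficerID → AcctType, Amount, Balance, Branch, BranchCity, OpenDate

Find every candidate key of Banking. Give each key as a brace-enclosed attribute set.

{Branch, OfficerID}, {LoanNo, OfficerID}

{OfficerID} never appears on the right of any FD, so every key must include it.
{Branch, OfficerID}⁺ = {AcctType, Amount, Balance, Branch, BranchCity, LoanNo, OfficerID, OpenDate}, which is every attribute, so {Branch, OfficerID} is a candidate key.
{LoanNo, OfficerID}⁺ = {AcctType, Amount, Balance, Branch, BranchCity, LoanNo, OfficerID, OpenDate}, which is every attribute, so {LoanNo, OfficerID} is a candidate key.
No proper subset of any of these is a key, and no other minimal superkey exists.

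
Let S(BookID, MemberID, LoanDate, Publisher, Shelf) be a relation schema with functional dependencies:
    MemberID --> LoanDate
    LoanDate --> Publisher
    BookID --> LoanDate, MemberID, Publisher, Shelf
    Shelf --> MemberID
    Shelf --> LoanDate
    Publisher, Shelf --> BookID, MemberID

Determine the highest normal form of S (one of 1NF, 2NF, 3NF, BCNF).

2NF

Candidate keys: {BookID}, {Shelf}. Prime attributes: {BookID, Shelf}.
MemberID --> LoanDate: {MemberID}⁺ = {LoanDate, MemberID, Publisher}, which is not all of the attributes, so the left side is not a superkey — BCNF is violated.
MemberID --> LoanDate determines the non-prime attribute {LoanDate} from a non-superkey — 3NF is violated.
All keys have size 1, which rules out partial dependencies — 2NF is satisfied.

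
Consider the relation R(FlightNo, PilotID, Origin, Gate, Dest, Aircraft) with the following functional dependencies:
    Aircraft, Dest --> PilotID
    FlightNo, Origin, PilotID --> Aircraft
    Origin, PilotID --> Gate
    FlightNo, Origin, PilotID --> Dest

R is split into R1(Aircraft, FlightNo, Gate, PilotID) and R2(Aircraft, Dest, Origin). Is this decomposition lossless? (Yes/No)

No

R1 ∩ R2 = {Aircraft}; its closure under F is {Aircraft}.
R1 ⊄ {Aircraft} and R2 ⊄ {Aircraft}, so the split is lossy.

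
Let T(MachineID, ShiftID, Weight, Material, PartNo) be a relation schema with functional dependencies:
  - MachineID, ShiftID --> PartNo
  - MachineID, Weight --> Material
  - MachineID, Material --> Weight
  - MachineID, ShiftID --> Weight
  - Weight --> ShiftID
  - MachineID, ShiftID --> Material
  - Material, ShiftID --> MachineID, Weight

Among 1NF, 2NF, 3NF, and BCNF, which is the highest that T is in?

Candidate keys: {MachineID, Material}, {MachineID, ShiftID}, {MachineID, Weight}, {Material, ShiftID}, {Material, Weight}. Prime attributes: {MachineID, Material, ShiftID, Weight}.
Weight --> ShiftID breaks BCNF: {Weight}⁺ = {ShiftID, Weight}, so {Weight} is not a superkey.
Its right-hand attributes {ShiftID} are all prime, as are those of every other non-superkey FD — the relation is in 3NF.

3NF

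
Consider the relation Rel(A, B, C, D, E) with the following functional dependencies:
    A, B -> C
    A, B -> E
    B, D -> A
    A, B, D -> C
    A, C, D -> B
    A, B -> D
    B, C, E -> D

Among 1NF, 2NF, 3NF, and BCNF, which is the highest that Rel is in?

Candidate keys: {A, B}, {A, C, D}, {B, C, E}, {B, D}. Prime attributes: {A, B, C, D, E}.
Each dependency's left side is a superkey — BCNF holds.

BCNF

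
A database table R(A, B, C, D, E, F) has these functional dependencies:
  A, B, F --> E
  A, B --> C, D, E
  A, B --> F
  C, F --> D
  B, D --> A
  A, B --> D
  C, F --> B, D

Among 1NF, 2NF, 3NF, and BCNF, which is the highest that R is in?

Candidate keys: {A, B}, {B, D}, {C, F}. Prime attributes: {A, B, C, D, F}.
The left-hand side of every FD is a superkey, so BCNF is satisfied.

BCNF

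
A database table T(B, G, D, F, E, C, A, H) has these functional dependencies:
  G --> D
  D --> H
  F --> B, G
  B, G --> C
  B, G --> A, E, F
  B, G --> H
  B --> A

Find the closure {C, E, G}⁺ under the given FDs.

Start with {C, E, G}.
G --> D applies; add {D} → now {C, D, E, G}.
D --> H applies; add {H} → now {C, D, E, G, H}.
No further FD applies.

{C, D, E, G, H}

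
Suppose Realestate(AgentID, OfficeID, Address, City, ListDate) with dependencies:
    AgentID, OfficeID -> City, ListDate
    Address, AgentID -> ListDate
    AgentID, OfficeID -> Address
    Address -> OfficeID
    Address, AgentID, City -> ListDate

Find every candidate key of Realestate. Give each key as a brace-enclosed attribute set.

{Address, AgentID}, {AgentID, OfficeID}

Attributes never on any right-hand side: {AgentID} — every candidate key must contain it.
{Address, AgentID}⁺ = {Address, AgentID, City, ListDate, OfficeID}, which is every attribute, so {Address, AgentID} is a candidate key.
{AgentID, OfficeID}⁺ = {Address, AgentID, City, ListDate, OfficeID}, which is every attribute, so {AgentID, OfficeID} is a candidate key.
Any other superkey properly contains one of these, so there are no further candidate keys.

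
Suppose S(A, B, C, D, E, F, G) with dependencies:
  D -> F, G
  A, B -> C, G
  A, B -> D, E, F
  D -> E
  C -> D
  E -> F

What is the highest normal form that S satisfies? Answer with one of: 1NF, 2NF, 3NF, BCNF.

Candidate key: {A, B}. Prime attributes: {A, B}.
D -> F, G breaks BCNF: {D}⁺ = {D, E, F, G}, so {D} is not a superkey.
Because {F, G} are non-prime and the left side of D -> F, G is not a superkey, the relation is not in 3NF.
Checking every proper subset of each key, none determines a non-prime attribute — 2NF is satisfied.

2NF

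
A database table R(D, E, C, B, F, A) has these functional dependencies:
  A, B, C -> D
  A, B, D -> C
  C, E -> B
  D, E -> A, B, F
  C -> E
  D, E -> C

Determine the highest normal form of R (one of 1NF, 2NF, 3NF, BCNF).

Candidate keys: {A, B, D}, {A, C}, {C, D}, {D, E}. Prime attributes: {A, B, C, D, E}.
For C, E -> B we have {C, E}⁺ = {B, C, E}; {C, E} is not a superkey, so BCNF fails.
Since {B} ⊆ prime attributes and every other non-superkey FD also has a prime right side, the schema is in 3NF.

3NF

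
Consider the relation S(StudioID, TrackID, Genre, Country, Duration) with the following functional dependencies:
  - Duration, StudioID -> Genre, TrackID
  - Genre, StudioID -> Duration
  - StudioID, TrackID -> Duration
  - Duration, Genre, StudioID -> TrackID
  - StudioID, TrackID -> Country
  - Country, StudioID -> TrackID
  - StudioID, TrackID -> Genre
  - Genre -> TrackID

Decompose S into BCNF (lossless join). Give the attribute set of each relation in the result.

{Country, Duration, Genre, StudioID}; {Genre, TrackID}

Candidate keys of the original relation: {Country, StudioID}, {Duration, StudioID}, {Genre, StudioID}, {StudioID, TrackID}.
In {Country, Duration, Genre, StudioID, TrackID}, {Genre} is not a superkey ({Genre}⁺ restricted to this set is {Genre, TrackID}), so split on Genre -> TrackID into {Genre, TrackID} and {Country, Duration, Genre, StudioID}.
{Genre, TrackID}: every determinant is a superkey — BCNF.
{Country, Duration, Genre, StudioID}: every determinant is a superkey — BCNF.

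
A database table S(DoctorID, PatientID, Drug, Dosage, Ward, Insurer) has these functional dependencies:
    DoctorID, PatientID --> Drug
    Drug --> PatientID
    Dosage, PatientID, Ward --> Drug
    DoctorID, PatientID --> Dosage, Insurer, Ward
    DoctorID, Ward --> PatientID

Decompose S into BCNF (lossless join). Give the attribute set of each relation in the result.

Candidate keys of the original relation: {DoctorID, Drug}, {DoctorID, PatientID}, {DoctorID, Ward}.
Within {DoctorID, Dosage, Drug, Insurer, PatientID, Ward}: {Drug}⁺ ∩ {DoctorID, Dosage, Drug, Insurer, PatientID, Ward} = {Drug, PatientID}, not the whole set, so Drug --> PatientID violates BCNF; decompose into {Drug, PatientID} and {DoctorID, Dosage, Drug, Insurer, Ward}.
{Drug, PatientID} has no BCNF violation.
{DoctorID, Dosage, Drug, Insurer, Ward} has no BCNF violation.

{DoctorID, Dosage, Drug, Insurer, Ward}; {Drug, PatientID}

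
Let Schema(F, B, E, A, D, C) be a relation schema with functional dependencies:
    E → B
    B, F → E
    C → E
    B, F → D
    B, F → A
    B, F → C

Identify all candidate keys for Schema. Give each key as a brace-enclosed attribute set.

{B, F}, {C, F}, {E, F}

Attributes never on any right-hand side: {F} — every candidate key must contain it.
{B, F}⁺ = {A, B, C, D, E, F}, which is every attribute, so {B, F} is a candidate key.
{C, F}⁺ = {A, B, C, D, E, F}, which is every attribute, so {C, F} is a candidate key.
{E, F}⁺ = {A, B, C, D, E, F}, which is every attribute, so {E, F} is a candidate key.
No proper subset of any of these is a key, and no other minimal superkey exists.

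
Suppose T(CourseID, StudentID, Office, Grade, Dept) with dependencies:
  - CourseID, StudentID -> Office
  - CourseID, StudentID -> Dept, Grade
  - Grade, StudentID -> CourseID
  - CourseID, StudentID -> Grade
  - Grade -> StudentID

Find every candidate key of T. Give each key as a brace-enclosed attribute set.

{CourseID, StudentID}, {Grade}

{Grade}⁺ = {CourseID, Dept, Grade, Office, StudentID}, which is every attribute, so {Grade} is a candidate key.
{CourseID, StudentID}⁺ = {CourseID, Dept, Grade, Office, StudentID}, which is every attribute, so {CourseID, StudentID} is a candidate key.
These are minimal and exhaustive — every other superkey contains one of them.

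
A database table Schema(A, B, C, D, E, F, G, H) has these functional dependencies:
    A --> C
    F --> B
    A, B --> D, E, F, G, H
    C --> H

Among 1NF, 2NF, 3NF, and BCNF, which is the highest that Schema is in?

1NF

Candidate keys: {A, B}, {A, F}. Prime attributes: {A, B, F}.
For A --> C we have {A}⁺ = {A, C, H}; {A} is not a superkey, so BCNF fails.
Because {C} is non-prime and the left side of A --> C is not a superkey, the relation is not in 3NF.
{A} is a proper subset of the key {A, B}, and {A}⁺ contains the non-prime attributes {C, H} — a partial dependency, so 2NF is violated.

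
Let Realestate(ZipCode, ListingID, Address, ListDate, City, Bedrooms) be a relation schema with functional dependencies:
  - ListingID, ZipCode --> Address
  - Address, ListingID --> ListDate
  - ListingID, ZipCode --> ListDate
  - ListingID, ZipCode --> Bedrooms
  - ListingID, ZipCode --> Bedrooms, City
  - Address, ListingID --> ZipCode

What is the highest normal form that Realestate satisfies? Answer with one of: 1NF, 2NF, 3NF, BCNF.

Candidate keys: {Address, ListingID}, {ListingID, ZipCode}. Prime attributes: {Address, ListingID, ZipCode}.
The left-hand side of every FD is a superkey, so BCNF is satisfied.

BCNF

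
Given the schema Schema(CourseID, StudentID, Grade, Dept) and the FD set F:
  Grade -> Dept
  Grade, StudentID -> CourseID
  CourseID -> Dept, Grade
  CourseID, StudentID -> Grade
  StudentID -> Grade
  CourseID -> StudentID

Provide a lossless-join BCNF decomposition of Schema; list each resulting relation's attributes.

{CourseID, Grade, StudentID}; {Dept, Grade}

Candidate keys of the original relation: {CourseID}, {StudentID}.
In {CourseID, Dept, Grade, StudentID}, {Grade} is not a superkey ({Grade}⁺ restricted to this set is {Dept, Grade}), so split on Grade -> Dept into {Dept, Grade} and {CourseID, Grade, StudentID}.
{Dept, Grade}: every determinant is a superkey — BCNF.
{CourseID, Grade, StudentID}: every determinant is a superkey — BCNF.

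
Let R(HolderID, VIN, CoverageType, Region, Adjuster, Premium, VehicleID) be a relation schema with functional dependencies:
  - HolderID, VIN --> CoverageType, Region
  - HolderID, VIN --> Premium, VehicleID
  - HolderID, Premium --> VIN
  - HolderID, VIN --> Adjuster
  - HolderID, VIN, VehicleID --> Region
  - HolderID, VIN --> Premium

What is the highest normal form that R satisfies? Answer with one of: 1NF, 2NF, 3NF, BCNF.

Candidate keys: {HolderID, Premium}, {HolderID, VIN}. Prime attributes: {HolderID, Premium, VIN}.
The left-hand side of every FD is a superkey, so BCNF is satisfied.

BCNF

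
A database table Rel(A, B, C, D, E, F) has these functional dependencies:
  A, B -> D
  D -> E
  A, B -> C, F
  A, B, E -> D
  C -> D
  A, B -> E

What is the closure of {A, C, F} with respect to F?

Start with {A, C, F}.
C -> D applies; add {D} → now {A, C, D, F}.
D -> E applies; add {E} → now {A, C, D, E, F}.
No further FD applies.

{A, C, D, E, F}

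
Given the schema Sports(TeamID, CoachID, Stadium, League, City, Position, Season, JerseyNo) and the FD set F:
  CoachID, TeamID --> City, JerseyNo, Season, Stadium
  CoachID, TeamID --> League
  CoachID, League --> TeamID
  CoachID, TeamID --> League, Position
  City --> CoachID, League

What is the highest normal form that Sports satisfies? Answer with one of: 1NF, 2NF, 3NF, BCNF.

BCNF

Candidate keys: {City}, {CoachID, League}, {CoachID, TeamID}. Prime attributes: {City, CoachID, League, TeamID}.
Every FD has a superkey on the left, so the relation is in BCNF.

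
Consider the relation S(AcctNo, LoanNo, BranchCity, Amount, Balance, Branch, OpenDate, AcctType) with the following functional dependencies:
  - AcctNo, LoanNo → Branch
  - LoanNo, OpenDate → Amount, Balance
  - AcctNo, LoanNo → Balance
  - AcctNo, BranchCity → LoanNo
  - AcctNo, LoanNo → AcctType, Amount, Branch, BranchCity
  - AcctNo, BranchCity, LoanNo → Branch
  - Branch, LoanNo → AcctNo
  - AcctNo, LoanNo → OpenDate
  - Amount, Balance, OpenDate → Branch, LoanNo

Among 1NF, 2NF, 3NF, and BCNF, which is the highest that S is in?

Candidate keys: {AcctNo, BranchCity}, {AcctNo, LoanNo}, {Amount, Balance, OpenDate}, {Branch, LoanNo}, {LoanNo, OpenDate}. Prime attributes: {AcctNo, Amount, Balance, Branch, BranchCity, LoanNo, OpenDate}.
The left-hand side of every FD is a superkey, so BCNF is satisfied.

BCNF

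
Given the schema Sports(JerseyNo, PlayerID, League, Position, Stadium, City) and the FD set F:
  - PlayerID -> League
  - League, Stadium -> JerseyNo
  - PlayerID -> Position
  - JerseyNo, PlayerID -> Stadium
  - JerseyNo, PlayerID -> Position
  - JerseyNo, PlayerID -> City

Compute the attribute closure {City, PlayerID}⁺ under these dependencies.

{City, League, PlayerID, Position}

Start with {City, PlayerID}.
PlayerID -> League applies; add {League} → now {City, League, PlayerID}.
PlayerID -> Position applies; add {Position} → now {City, League, PlayerID, Position}.
No further FD applies.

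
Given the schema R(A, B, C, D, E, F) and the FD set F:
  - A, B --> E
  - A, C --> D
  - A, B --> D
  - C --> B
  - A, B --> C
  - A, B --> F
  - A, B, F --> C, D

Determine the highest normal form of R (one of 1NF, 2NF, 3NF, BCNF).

Candidate keys: {A, B}, {A, C}. Prime attributes: {A, B, C}.
For C --> B we have {C}⁺ = {B, C}; {C} is not a superkey, so BCNF fails.
But every attribute on its right side ({B}) is prime, and the same holds for every other non-superkey FD, so 3NF still holds.

3NF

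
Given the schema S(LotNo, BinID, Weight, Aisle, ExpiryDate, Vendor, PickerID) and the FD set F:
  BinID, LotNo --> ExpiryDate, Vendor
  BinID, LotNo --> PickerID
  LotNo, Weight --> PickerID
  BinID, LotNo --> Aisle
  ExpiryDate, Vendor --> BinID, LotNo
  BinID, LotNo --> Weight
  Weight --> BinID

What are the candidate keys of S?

{BinID, LotNo}, {ExpiryDate, Vendor}, {LotNo, Weight}

{BinID, LotNo} is a candidate key since {BinID, LotNo}⁺ = {Aisle, BinID, ExpiryDate, LotNo, PickerID, Vendor, Weight} covers every attribute.
{ExpiryDate, Vendor} is a candidate key since {ExpiryDate, Vendor}⁺ = {Aisle, BinID, ExpiryDate, LotNo, PickerID, Vendor, Weight} covers every attribute.
{LotNo, Weight} is a candidate key since {LotNo, Weight}⁺ = {Aisle, BinID, ExpiryDate, LotNo, PickerID, Vendor, Weight} covers every attribute.
These are minimal and exhaustive — every other superkey contains one of them.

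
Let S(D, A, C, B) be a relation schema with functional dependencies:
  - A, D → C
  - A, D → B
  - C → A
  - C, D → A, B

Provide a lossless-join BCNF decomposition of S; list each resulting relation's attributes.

{A, C}; {B, C, D}

Candidate keys of the original relation: {A, D}, {C, D}.
{A, B, C, D}: {C} determines {A, C} here but is not a superkey — split on C → A, giving {A, C} and {B, C, D}.
{A, C} is in BCNF.
{B, C, D} is in BCNF.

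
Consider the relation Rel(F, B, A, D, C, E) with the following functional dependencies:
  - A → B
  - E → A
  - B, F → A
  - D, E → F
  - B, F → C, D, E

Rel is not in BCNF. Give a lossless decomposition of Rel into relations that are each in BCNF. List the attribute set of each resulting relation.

{A, B}; {A, E}; {C, D, E, F}

Candidate keys of the original relation: {A, F}, {B, F}, {D, E}, {E, F}.
Within {A, B, C, D, E, F}: {A}⁺ ∩ {A, B, C, D, E, F} = {A, B}, not the whole set, so A → B violates BCNF; decompose into {A, B} and {A, C, D, E, F}.
{A, B} is in BCNF.
Within {A, C, D, E, F}: {E}⁺ ∩ {A, C, D, E, F} = {A, E}, not the whole set, so E → A violates BCNF; decompose into {A, E} and {C, D, E, F}.
{A, E} is in BCNF.
{C, D, E, F} is in BCNF.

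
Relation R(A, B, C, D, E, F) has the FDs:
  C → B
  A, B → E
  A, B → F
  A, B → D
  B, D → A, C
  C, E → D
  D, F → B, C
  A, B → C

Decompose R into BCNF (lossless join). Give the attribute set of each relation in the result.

Candidate keys of the original relation: {A, B}, {A, C}, {B, D}, {C, D}, {C, E}, {D, F}.
Within {A, B, C, D, E, F}: {C}⁺ ∩ {A, B, C, D, E, F} = {B, C}, not the whole set, so C → B violates BCNF; decompose into {B, C} and {A, C, D, E, F}.
{B, C} is in BCNF.
{A, C, D, E, F} is in BCNF.

{A, C, D, E, F}; {B, C}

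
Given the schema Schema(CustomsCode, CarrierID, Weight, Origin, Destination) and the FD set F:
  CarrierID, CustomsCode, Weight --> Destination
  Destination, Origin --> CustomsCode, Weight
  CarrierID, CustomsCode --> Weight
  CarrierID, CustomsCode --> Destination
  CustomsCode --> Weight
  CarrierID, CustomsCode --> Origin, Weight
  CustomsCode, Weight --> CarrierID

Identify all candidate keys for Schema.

{CustomsCode}, {Destination, Origin}

{CustomsCode} is a candidate key since {CustomsCode}⁺ = {CarrierID, CustomsCode, Destination, Origin, Weight} covers every attribute.
{Destination, Origin} is a candidate key since {Destination, Origin}⁺ = {CarrierID, CustomsCode, Destination, Origin, Weight} covers every attribute.
Any other superkey properly contains one of these, so there are no further candidate keys.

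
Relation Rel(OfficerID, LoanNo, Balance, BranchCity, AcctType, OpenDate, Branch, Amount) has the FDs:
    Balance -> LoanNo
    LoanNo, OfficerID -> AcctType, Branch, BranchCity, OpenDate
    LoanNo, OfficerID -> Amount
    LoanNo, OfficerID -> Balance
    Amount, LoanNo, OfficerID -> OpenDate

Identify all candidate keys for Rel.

No FD produces {OfficerID}, so it must be in every candidate key.
{Balance, OfficerID}⁺ = {AcctType, Amount, Balance, Branch, BranchCity, LoanNo, OfficerID, OpenDate}, which is every attribute, so {Balance, OfficerID} is a candidate key.
{LoanNo, OfficerID}⁺ = {AcctType, Amount, Balance, Branch, BranchCity, LoanNo, OfficerID, OpenDate}, which is every attribute, so {LoanNo, OfficerID} is a candidate key.
No proper subset of any of these is a key, and no other minimal superkey exists.

{Balance, OfficerID}, {LoanNo, OfficerID}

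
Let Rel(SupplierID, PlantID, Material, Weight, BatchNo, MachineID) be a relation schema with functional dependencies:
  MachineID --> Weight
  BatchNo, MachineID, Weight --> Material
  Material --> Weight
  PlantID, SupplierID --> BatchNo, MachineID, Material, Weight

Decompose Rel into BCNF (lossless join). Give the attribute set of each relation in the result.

Candidate key of the original relation: {PlantID, SupplierID}.
In {BatchNo, MachineID, Material, PlantID, SupplierID, Weight}, {MachineID} is not a superkey ({MachineID}⁺ restricted to this set is {MachineID, Weight}), so split on MachineID --> Weight into {MachineID, Weight} and {BatchNo, MachineID, Material, PlantID, SupplierID}.
{MachineID, Weight} has no BCNF violation.
In {BatchNo, MachineID, Material, PlantID, SupplierID}, {BatchNo, MachineID} is not a superkey ({BatchNo, MachineID}⁺ restricted to this set is {BatchNo, MachineID, Material}), so split on BatchNo, MachineID --> Material into {BatchNo, MachineID, Material} and {BatchNo, MachineID, PlantID, SupplierID}.
{BatchNo, MachineID, Material} has no BCNF violation.
{BatchNo, MachineID, PlantID, SupplierID} has no BCNF violation.

{BatchNo, MachineID, Material}; {BatchNo, MachineID, PlantID, SupplierID}; {MachineID, Weight}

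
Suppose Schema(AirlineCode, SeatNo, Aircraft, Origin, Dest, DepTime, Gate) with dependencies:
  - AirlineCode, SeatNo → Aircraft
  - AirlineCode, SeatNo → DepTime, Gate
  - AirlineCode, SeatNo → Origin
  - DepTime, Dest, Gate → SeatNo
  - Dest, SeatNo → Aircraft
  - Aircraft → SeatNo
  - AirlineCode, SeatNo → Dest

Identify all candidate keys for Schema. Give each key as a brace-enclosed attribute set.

Attributes never on any right-hand side: {AirlineCode} — every candidate key must contain it.
{Aircraft, AirlineCode}⁺ = {Aircraft, AirlineCode, DepTime, Dest, Gate, Origin, SeatNo}, which is every attribute, so {Aircraft, AirlineCode} is a candidate key.
{AirlineCode, SeatNo}⁺ = {Aircraft, AirlineCode, DepTime, Dest, Gate, Origin, SeatNo}, which is every attribute, so {AirlineCode, SeatNo} is a candidate key.
{AirlineCode, DepTime, Dest, Gate}⁺ = {Aircraft, AirlineCode, DepTime, Dest, Gate, Origin, SeatNo}, which is every attribute, so {AirlineCode, DepTime, Dest, Gate} is a candidate key.
Any other superkey properly contains one of these, so there are no further candidate keys.

{Aircraft, AirlineCode}, {AirlineCode, DepTime, Dest, Gate}, {AirlineCode, SeatNo}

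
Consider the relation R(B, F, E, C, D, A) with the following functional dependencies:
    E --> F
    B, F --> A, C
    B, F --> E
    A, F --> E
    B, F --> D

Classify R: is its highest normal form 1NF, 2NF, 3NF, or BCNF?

Candidate keys: {B, E}, {B, F}. Prime attributes: {B, E, F}.
E --> F: {E}⁺ = {E, F}, which is not all of the attributes, so the left side is not a superkey — BCNF is violated.
Since {F} ⊆ prime attributes and every other non-superkey FD also has a prime right side, the schema is in 3NF.

3NF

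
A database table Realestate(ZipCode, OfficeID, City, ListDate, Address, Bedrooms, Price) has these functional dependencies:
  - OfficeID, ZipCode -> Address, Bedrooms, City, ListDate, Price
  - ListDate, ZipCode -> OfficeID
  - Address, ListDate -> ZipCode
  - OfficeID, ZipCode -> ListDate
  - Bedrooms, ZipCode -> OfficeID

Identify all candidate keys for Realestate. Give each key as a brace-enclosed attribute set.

{Address, ListDate}⁺ = {Address, Bedrooms, City, ListDate, OfficeID, Price, ZipCode}, which is every attribute, so {Address, ListDate} is a candidate key.
{Bedrooms, ZipCode}⁺ = {Address, Bedrooms, City, ListDate, OfficeID, Price, ZipCode}, which is every attribute, so {Bedrooms, ZipCode} is a candidate key.
{ListDate, ZipCode}⁺ = {Address, Bedrooms, City, ListDate, OfficeID, Price, ZipCode}, which is every attribute, so {ListDate, ZipCode} is a candidate key.
{OfficeID, ZipCode}⁺ = {Address, Bedrooms, City, ListDate, OfficeID, Price, ZipCode}, which is every attribute, so {OfficeID, ZipCode} is a candidate key.
No proper subset of any of these is a key, and no other minimal superkey exists.

{Address, ListDate}, {Bedrooms, ZipCode}, {ListDate, ZipCode}, {OfficeID, ZipCode}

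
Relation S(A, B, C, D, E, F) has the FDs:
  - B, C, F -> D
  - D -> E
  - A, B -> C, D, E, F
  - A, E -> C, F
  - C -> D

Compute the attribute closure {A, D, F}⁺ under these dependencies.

{A, C, D, E, F}

Start with {A, D, F}.
D -> E applies; add {E} → now {A, D, E, F}.
A, E -> C, F applies; add {C} → now {A, C, D, E, F}.
No further FD applies.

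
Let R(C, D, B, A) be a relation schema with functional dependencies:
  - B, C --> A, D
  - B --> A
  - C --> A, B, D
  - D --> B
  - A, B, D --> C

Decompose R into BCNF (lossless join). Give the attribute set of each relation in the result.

{A, B}; {B, C, D}

Candidate keys of the original relation: {C}, {D}.
Within {A, B, C, D}: {B}⁺ ∩ {A, B, C, D} = {A, B}, not the whole set, so B --> A violates BCNF; decompose into {A, B} and {B, C, D}.
{A, B} has no BCNF violation.
{B, C, D} has no BCNF violation.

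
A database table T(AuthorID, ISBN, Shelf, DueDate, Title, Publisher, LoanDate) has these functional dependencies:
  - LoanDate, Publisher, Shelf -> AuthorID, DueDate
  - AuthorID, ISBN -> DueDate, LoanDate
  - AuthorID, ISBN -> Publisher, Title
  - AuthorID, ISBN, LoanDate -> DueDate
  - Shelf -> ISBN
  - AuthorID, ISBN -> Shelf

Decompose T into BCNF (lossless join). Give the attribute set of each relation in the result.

Candidate keys of the original relation: {AuthorID, ISBN}, {AuthorID, Shelf}, {LoanDate, Publisher, Shelf}.
In {AuthorID, DueDate, ISBN, LoanDate, Publisher, Shelf, Title}, {Shelf} is not a superkey ({Shelf}⁺ restricted to this set is {ISBN, Shelf}), so split on Shelf -> ISBN into {ISBN, Shelf} and {AuthorID, DueDate, LoanDate, Publisher, Shelf, Title}.
{ISBN, Shelf}: every determinant is a superkey — BCNF.
{AuthorID, DueDate, LoanDate, Publisher, Shelf, Title}: every determinant is a superkey — BCNF.

{AuthorID, DueDate, LoanDate, Publisher, Shelf, Title}; {ISBN, Shelf}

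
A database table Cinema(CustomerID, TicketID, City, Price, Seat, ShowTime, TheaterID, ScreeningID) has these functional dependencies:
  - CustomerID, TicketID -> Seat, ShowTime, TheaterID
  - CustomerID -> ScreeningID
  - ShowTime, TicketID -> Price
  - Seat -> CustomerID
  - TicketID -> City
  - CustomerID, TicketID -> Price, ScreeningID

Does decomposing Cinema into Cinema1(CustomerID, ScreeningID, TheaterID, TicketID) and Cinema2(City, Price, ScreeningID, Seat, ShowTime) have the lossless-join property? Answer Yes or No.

Common attributes: {ScreeningID}; their closure is {ScreeningID}.
The closure covers neither Cinema1 nor Cinema2 entirely; the join is not lossless.

No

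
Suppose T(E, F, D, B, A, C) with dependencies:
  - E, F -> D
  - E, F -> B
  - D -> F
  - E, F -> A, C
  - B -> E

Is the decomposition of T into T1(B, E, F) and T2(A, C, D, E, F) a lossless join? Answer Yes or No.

Common attributes: {E, F}; their closure is {A, B, C, D, E, F}.
This includes all of T1, so the common attributes are a superkey of T1 — the join is lossless.

Yes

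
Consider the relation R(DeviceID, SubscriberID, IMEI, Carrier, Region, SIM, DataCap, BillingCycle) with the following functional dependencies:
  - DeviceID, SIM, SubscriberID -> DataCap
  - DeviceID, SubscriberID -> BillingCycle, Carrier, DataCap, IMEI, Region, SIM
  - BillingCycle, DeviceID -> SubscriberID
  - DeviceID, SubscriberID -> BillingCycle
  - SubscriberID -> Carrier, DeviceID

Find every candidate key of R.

{BillingCycle, DeviceID}, {SubscriberID}

{SubscriberID}⁺ = {BillingCycle, Carrier, DataCap, DeviceID, IMEI, Region, SIM, SubscriberID}, which is every attribute, so {SubscriberID} is a candidate key.
{BillingCycle, DeviceID}⁺ = {BillingCycle, Carrier, DataCap, DeviceID, IMEI, Region, SIM, SubscriberID}, which is every attribute, so {BillingCycle, DeviceID} is a candidate key.
Any other superkey properly contains one of these, so there are no further candidate keys.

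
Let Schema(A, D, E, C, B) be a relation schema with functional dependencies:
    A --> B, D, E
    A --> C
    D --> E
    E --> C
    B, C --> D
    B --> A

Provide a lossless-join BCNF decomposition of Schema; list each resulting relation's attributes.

Candidate keys of the original relation: {A}, {B}.
Within {A, B, C, D, E}: {D}⁺ ∩ {A, B, C, D, E} = {C, D, E}, not the whole set, so D --> C, E violates BCNF; decompose into {C, D, E} and {A, B, D}.
Within {C, D, E}: {E}⁺ ∩ {C, D, E} = {C, E}, not the whole set, so E --> C violates BCNF; decompose into {C, E} and {D, E}.
{C, E} has no BCNF violation.
{D, E} has no BCNF violation.
{A, B, D} has no BCNF violation.

{A, B, D}; {C, E}; {D, E}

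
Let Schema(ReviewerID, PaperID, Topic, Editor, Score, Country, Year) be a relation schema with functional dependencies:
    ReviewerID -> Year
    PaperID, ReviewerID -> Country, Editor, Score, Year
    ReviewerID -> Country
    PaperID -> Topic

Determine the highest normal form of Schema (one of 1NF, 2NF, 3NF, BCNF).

1NF

Candidate key: {PaperID, ReviewerID}. Prime attributes: {PaperID, ReviewerID}.
ReviewerID -> Year: {ReviewerID}⁺ = {Country, ReviewerID, Year}, which is not all of the attributes, so the left side is not a superkey — BCNF is violated.
Because {Year} is non-prime and the left side of ReviewerID -> Year is not a superkey, the relation is not in 3NF.
The proper key subset {PaperID} of {PaperID, ReviewerID} determines non-prime {Topic}, so the relation is not even in 2NF.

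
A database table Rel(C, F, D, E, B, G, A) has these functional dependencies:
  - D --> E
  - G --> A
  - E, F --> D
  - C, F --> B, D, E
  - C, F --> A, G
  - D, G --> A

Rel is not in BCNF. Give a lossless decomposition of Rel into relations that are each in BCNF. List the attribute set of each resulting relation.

Candidate key of the original relation: {C, F}.
In {A, B, C, D, E, F, G}, {D} is not a superkey ({D}⁺ restricted to this set is {D, E}), so split on D --> E into {D, E} and {A, B, C, D, F, G}.
{D, E} is in BCNF.
In {A, B, C, D, F, G}, {G} is not a superkey ({G}⁺ restricted to this set is {A, G}), so split on G --> A into {A, G} and {B, C, D, F, G}.
{A, G} is in BCNF.
{B, C, D, F, G} is in BCNF.

{A, G}; {B, C, D, F, G}; {D, E}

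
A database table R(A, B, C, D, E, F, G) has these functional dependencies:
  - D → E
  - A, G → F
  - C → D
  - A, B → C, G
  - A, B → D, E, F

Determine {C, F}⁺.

{C, D, E, F}

Start with {C, F}.
C → D applies; add {D} → now {C, D, F}.
D → E applies; add {E} → now {C, D, E, F}.
No further FD applies.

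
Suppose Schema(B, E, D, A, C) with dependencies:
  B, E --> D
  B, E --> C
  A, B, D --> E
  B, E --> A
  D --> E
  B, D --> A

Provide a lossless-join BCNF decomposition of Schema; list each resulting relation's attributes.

{A, B, C, D}; {D, E}

Candidate keys of the original relation: {B, D}, {B, E}.
{A, B, C, D, E}: {D} determines {D, E} here but is not a superkey — split on D --> E, giving {D, E} and {A, B, C, D}.
{D, E}: every determinant is a superkey — BCNF.
{A, B, C, D}: every determinant is a superkey — BCNF.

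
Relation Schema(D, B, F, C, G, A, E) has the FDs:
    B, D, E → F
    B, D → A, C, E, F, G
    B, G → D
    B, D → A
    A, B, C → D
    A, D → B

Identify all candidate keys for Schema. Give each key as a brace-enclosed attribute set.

{A, B, C}, {A, D}, {B, D}, {B, G}

{A, D}⁺ = {A, B, C, D, E, F, G} — all of the relation — so {A, D} is a candidate key.
{B, D}⁺ = {A, B, C, D, E, F, G} — all of the relation — so {B, D} is a candidate key.
{B, G}⁺ = {A, B, C, D, E, F, G} — all of the relation — so {B, G} is a candidate key.
{A, B, C}⁺ = {A, B, C, D, E, F, G} — all of the relation — so {A, B, C} is a candidate key.
No proper subset of any of these is a key, and no other minimal superkey exists.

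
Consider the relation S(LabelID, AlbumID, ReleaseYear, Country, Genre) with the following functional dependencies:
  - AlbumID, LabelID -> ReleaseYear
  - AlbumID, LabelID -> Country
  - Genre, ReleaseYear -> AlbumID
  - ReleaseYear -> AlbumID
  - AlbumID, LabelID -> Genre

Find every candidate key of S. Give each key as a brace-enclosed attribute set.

{LabelID} never appears on the right of any FD, so every key must include it.
{AlbumID, LabelID} is a candidate key since {AlbumID, LabelID}⁺ = {AlbumID, Country, Genre, LabelID, ReleaseYear} covers every attribute.
{LabelID, ReleaseYear} is a candidate key since {LabelID, ReleaseYear}⁺ = {AlbumID, Country, Genre, LabelID, ReleaseYear} covers every attribute.
Any other superkey properly contains one of these, so there are no further candidate keys.

{AlbumID, LabelID}, {LabelID, ReleaseYear}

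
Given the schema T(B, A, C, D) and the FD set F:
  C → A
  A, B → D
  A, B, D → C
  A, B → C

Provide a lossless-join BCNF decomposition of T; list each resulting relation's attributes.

{A, C}; {B, C, D}

Candidate keys of the original relation: {A, B}, {B, C}.
In {A, B, C, D}, {C} is not a superkey ({C}⁺ restricted to this set is {A, C}), so split on C → A into {A, C} and {B, C, D}.
{A, C} has no BCNF violation.
{B, C, D} has no BCNF violation.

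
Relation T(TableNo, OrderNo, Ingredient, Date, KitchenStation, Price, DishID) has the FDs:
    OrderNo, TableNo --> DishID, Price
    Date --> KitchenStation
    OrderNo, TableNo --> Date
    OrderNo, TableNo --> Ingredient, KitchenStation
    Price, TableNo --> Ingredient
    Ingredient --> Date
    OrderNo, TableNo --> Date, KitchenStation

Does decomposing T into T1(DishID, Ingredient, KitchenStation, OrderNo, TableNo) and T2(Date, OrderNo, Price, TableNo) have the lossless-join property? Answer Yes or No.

Common attributes: {OrderNo, TableNo}; their closure is {Date, DishID, Ingredient, KitchenStation, OrderNo, Price, TableNo}.
T1 is contained in that closure, so T1 ∩ T2 --> T1 holds and the join is lossless.

Yes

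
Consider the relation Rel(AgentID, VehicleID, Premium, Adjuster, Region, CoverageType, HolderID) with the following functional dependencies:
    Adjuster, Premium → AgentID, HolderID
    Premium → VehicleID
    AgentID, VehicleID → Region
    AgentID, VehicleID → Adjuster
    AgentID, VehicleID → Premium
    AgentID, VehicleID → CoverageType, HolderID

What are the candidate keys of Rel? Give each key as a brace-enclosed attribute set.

{Adjuster, Premium}, {AgentID, Premium}, {AgentID, VehicleID}

{Adjuster, Premium}⁺ = {Adjuster, AgentID, CoverageType, HolderID, Premium, Region, VehicleID} — all of the relation — so {Adjuster, Premium} is a candidate key.
{AgentID, Premium}⁺ = {Adjuster, AgentID, CoverageType, HolderID, Premium, Region, VehicleID} — all of the relation — so {AgentID, Premium} is a candidate key.
{AgentID, VehicleID}⁺ = {Adjuster, AgentID, CoverageType, HolderID, Premium, Region, VehicleID} — all of the relation — so {AgentID, VehicleID} is a candidate key.
No proper subset of any of these is a key, and no other minimal superkey exists.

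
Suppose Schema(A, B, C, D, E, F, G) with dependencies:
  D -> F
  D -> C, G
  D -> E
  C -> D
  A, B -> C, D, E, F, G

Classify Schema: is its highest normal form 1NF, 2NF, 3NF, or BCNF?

2NF

Candidate key: {A, B}. Prime attributes: {A, B}.
D -> F: {D}⁺ = {C, D, E, F, G}, which is not all of the attributes, so the left side is not a superkey — BCNF is violated.
D -> F has non-prime {F} on the right and a non-superkey on the left, so 3NF fails.
No non-prime attribute depends on a proper subset of any candidate key, so 2NF holds.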